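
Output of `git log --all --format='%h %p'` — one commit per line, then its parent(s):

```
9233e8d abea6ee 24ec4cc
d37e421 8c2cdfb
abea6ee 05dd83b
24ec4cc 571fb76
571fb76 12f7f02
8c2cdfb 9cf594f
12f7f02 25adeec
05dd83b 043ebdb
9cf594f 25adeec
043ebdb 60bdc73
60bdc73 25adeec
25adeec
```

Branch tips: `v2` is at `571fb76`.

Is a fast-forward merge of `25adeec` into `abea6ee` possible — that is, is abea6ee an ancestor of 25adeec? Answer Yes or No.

No

A fast-forward from abea6ee to 25adeec is possible iff abea6ee is an ancestor of 25adeec.
Ancestors of 25adeec: {25adeec}.
abea6ee is not among them, so fast-forward is not possible.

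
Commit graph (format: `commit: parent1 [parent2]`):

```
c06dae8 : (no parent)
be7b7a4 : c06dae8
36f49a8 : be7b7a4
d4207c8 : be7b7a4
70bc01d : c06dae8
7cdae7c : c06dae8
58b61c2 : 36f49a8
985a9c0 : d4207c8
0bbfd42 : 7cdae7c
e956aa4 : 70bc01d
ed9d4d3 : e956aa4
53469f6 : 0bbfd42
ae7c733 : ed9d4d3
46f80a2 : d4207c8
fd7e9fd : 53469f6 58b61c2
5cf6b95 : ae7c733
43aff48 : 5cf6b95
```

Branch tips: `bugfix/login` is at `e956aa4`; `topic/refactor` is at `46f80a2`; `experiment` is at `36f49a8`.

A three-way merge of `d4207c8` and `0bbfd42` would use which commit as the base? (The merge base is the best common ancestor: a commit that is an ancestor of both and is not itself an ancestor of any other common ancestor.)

c06dae8

Ancestors of d4207c8: {be7b7a4, c06dae8, d4207c8}.
Ancestors of 0bbfd42: {0bbfd42, 7cdae7c, c06dae8}.
Common ancestors: {c06dae8}.
The only common ancestor is c06dae8, so it is the merge base.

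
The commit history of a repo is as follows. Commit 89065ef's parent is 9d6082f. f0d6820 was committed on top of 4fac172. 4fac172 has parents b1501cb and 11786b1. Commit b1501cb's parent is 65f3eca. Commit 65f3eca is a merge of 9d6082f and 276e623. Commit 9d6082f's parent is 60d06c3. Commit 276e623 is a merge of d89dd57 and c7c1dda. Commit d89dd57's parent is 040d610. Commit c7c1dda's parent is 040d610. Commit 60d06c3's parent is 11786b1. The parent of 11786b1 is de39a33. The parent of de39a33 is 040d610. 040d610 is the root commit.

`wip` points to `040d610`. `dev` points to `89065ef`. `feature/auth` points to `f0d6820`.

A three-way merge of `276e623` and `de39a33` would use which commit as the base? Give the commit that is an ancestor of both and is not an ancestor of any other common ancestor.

040d610

Ancestors of 276e623: {040d610, 276e623, c7c1dda, d89dd57}.
Ancestors of de39a33: {040d610, de39a33}.
Common ancestors: {040d610}.
The only common ancestor is 040d610, so it is the merge base.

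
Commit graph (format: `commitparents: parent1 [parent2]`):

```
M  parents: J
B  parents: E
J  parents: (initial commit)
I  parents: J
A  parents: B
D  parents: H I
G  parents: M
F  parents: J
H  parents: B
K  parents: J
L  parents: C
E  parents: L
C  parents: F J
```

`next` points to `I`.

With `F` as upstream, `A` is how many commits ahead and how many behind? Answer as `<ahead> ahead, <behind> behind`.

5 ahead, 0 behind

Reachable from A: {A, B, C, E, F, J, L}.
Reachable from F: {F, J}.
Only in A's history (ahead): {A, B, C, E, L} — 5.
Only in F's history (behind): {} — 0.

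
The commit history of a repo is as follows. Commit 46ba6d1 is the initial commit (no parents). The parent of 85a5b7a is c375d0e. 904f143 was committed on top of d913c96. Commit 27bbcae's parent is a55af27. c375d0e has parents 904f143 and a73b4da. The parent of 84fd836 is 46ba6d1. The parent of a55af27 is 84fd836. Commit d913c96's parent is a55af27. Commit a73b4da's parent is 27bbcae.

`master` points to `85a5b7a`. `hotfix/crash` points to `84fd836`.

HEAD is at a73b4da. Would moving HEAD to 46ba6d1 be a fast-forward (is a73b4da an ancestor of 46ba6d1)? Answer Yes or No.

A fast-forward from a73b4da to 46ba6d1 is possible iff a73b4da is an ancestor of 46ba6d1.
Ancestors of 46ba6d1: {46ba6d1}.
a73b4da is not among them, so fast-forward is not possible.

No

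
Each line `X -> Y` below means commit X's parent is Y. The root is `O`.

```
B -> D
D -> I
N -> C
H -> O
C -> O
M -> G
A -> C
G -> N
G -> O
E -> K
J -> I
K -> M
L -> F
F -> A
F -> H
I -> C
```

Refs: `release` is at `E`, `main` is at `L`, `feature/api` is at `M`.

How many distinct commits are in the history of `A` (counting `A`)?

3

Walking parent pointers from A: reachable set = {A, C, O}.
That is 3 commits.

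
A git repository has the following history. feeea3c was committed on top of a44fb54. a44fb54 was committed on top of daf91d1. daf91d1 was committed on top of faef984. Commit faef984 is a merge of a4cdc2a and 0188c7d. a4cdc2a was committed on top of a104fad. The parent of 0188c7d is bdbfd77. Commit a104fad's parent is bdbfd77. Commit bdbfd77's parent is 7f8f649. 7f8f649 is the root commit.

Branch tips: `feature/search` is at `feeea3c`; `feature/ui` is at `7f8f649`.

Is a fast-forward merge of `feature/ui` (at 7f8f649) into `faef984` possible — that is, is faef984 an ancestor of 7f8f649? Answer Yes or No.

No

A fast-forward from faef984 to 7f8f649 is possible iff faef984 is an ancestor of 7f8f649.
Ancestors of 7f8f649: {7f8f649}.
faef984 is not among them, so fast-forward is not possible.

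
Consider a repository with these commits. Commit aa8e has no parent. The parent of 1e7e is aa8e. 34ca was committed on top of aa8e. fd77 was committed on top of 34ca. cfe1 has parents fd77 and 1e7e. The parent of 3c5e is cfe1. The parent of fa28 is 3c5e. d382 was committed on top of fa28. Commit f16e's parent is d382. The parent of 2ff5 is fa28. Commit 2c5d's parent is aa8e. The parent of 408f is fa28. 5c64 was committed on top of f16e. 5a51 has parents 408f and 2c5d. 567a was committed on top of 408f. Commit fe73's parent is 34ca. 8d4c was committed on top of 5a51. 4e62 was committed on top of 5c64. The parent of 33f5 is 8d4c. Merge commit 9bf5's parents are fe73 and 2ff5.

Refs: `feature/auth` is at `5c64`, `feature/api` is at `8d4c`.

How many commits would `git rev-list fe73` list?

3

Walking parent pointers from fe73: reachable set = {34ca, aa8e, fe73}.
That is 3 commits.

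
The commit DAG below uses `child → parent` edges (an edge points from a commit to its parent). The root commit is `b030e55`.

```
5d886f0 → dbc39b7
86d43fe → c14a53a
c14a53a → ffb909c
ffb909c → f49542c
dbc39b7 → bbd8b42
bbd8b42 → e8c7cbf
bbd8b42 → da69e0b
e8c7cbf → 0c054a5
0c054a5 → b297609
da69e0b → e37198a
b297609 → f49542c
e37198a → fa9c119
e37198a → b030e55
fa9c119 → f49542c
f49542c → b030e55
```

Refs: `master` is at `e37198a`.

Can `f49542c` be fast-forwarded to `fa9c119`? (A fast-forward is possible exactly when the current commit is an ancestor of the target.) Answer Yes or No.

A fast-forward from f49542c to fa9c119 is possible iff f49542c is an ancestor of fa9c119.
Ancestors of fa9c119: {b030e55, f49542c, fa9c119}.
f49542c is among them, so fast-forward is possible.

Yes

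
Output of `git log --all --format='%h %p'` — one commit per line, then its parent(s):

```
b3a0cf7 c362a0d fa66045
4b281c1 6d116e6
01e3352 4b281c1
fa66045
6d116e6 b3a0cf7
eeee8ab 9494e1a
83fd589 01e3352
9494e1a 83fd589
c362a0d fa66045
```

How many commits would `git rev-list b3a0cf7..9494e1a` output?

5

Reachable from 9494e1a: {01e3352, 4b281c1, 6d116e6, 83fd589, 9494e1a, b3a0cf7, c362a0d, fa66045}.
Reachable from b3a0cf7: {b3a0cf7, c362a0d, fa66045}.
In 9494e1a's history but not b3a0cf7's: {01e3352, 4b281c1, 6d116e6, 83fd589, 9494e1a} — 5 commits.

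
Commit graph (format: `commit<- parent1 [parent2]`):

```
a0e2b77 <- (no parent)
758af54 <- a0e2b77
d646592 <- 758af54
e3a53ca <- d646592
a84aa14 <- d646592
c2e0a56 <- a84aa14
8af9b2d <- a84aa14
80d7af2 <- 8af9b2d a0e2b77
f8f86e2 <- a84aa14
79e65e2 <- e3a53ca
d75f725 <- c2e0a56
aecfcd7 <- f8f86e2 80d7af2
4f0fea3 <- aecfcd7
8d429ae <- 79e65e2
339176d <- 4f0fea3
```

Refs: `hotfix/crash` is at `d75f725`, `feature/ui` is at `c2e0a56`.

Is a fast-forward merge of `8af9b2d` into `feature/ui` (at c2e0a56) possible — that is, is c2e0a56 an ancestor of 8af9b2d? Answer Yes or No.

No

A fast-forward from c2e0a56 to 8af9b2d is possible iff c2e0a56 is an ancestor of 8af9b2d.
Ancestors of 8af9b2d: {758af54, 8af9b2d, a0e2b77, a84aa14, d646592}.
c2e0a56 is not among them, so fast-forward is not possible.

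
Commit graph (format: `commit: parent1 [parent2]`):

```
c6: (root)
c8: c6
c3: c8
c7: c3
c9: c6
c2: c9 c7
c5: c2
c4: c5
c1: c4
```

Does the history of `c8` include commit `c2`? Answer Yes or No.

Ancestors of c8: {c6, c8}.
c2 is not in that set, so it is not an ancestor of c8.

No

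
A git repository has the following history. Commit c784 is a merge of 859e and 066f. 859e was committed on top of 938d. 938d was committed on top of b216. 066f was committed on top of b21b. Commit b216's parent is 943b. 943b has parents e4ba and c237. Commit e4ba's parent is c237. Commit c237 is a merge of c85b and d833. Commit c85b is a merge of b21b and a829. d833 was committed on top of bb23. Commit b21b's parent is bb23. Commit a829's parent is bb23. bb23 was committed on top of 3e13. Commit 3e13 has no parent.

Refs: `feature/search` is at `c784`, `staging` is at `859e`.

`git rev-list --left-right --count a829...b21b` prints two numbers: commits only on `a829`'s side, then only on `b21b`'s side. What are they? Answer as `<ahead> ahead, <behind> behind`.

1 ahead, 1 behind

Reachable from a829: {3e13, a829, bb23}.
Reachable from b21b: {3e13, b21b, bb23}.
Only in a829's history (ahead): {a829} — 1.
Only in b21b's history (behind): {b21b} — 1.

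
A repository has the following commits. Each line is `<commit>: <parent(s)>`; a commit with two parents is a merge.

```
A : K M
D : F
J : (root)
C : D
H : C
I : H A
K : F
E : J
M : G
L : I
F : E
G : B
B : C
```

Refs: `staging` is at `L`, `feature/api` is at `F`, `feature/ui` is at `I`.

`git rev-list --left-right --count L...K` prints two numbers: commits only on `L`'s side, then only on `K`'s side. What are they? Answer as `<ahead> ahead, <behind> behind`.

9 ahead, 0 behind

Reachable from L: {A, B, C, D, E, F, G, H, I, J, K, L, M}.
Reachable from K: {E, F, J, K}.
Only in L's history (ahead): {A, B, C, D, G, H, I, L, M} — 9.
Only in K's history (behind): {} — 0.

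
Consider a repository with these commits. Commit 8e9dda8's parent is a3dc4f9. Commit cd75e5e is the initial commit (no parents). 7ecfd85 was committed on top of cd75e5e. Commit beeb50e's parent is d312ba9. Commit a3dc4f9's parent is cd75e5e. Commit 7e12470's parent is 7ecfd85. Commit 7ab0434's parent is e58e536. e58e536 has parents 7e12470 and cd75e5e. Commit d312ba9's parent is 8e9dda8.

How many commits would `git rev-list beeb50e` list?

5

Walking parent pointers from beeb50e: reachable set = {8e9dda8, a3dc4f9, beeb50e, cd75e5e, d312ba9}.
That is 5 commits.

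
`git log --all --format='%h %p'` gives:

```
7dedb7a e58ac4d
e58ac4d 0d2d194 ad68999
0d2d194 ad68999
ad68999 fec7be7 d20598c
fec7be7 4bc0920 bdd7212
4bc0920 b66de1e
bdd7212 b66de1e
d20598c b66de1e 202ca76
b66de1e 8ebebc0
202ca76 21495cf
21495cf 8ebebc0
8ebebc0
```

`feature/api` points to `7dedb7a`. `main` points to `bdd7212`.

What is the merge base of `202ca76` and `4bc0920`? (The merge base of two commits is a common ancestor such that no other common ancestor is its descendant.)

Ancestors of 202ca76: {202ca76, 21495cf, 8ebebc0}.
Ancestors of 4bc0920: {4bc0920, 8ebebc0, b66de1e}.
Common ancestors: {8ebebc0}.
The only common ancestor is 8ebebc0, so it is the merge base.

8ebebc0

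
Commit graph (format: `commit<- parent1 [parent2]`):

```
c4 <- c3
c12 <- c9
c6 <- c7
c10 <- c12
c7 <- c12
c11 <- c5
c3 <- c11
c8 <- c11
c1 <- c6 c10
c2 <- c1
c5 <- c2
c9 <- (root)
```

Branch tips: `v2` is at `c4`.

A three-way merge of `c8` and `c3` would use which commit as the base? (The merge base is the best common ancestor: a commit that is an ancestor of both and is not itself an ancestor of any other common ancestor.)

c11

Ancestors of c8: {c1, c10, c11, c12, c2, c5, c6, c7, c8, c9}.
Ancestors of c3: {c1, c10, c11, c12, c2, c3, c5, c6, c7, c9}.
Common ancestors: {c1, c10, c11, c12, c2, c5, c6, c7, c9}.
Among these, c11 is not an ancestor of any other common ancestor — it is the merge base.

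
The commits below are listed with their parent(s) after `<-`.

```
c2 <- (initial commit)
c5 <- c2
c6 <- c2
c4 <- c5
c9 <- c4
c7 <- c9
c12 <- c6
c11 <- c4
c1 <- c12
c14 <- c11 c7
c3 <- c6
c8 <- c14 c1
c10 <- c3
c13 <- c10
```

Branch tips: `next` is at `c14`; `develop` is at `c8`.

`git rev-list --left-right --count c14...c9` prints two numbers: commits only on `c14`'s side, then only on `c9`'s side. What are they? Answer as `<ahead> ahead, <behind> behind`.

3 ahead, 0 behind

Reachable from c14: {c11, c14, c2, c4, c5, c7, c9}.
Reachable from c9: {c2, c4, c5, c9}.
Only in c14's history (ahead): {c11, c14, c7} — 3.
Only in c9's history (behind): {} — 0.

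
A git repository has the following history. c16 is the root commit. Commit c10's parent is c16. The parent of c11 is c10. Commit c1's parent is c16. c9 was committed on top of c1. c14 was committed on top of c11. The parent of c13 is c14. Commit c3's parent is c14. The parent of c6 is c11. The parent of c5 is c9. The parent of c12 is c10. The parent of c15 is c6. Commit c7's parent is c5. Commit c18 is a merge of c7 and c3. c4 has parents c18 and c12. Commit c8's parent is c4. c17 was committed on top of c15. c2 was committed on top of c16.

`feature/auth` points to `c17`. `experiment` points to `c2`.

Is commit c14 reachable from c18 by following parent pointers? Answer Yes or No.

Ancestors of c18 (commits reachable by following parents): {c1, c10, c11, c14, c16, c18, c3, c5, c7, c9}.
c14 is in that set, so it is an ancestor of c18.

Yes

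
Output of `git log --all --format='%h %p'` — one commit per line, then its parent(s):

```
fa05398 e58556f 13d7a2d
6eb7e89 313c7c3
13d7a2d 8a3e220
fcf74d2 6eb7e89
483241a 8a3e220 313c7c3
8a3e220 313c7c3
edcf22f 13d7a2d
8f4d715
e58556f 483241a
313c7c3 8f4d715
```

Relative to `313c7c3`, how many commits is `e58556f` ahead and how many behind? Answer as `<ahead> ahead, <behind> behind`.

Reachable from e58556f: {313c7c3, 483241a, 8a3e220, 8f4d715, e58556f}.
Reachable from 313c7c3: {313c7c3, 8f4d715}.
Only in e58556f's history (ahead): {483241a, 8a3e220, e58556f} — 3.
Only in 313c7c3's history (behind): {} — 0.

3 ahead, 0 behind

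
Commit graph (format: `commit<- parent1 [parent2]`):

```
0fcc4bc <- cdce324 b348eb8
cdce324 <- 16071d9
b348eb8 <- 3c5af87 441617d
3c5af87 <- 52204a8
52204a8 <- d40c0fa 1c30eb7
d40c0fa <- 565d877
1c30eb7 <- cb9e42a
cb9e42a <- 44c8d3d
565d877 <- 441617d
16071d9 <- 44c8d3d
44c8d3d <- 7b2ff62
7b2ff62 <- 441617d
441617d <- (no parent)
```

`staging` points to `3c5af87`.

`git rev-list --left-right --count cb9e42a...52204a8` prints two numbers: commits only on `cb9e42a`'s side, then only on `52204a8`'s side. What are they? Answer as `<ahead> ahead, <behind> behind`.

Reachable from cb9e42a: {441617d, 44c8d3d, 7b2ff62, cb9e42a}.
Reachable from 52204a8: {1c30eb7, 441617d, 44c8d3d, 52204a8, 565d877, 7b2ff62, cb9e42a, d40c0fa}.
Only in cb9e42a's history (ahead): {} — 0.
Only in 52204a8's history (behind): {1c30eb7, 52204a8, 565d877, d40c0fa} — 4.

0 ahead, 4 behind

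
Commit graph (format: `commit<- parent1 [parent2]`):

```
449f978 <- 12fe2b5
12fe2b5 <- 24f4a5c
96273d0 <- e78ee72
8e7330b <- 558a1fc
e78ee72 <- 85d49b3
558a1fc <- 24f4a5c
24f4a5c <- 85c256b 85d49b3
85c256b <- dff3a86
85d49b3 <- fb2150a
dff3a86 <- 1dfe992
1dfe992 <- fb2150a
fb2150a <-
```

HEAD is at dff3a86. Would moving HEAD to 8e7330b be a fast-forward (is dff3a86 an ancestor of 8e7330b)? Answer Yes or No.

A fast-forward from dff3a86 to 8e7330b is possible iff dff3a86 is an ancestor of 8e7330b.
Ancestors of 8e7330b: {1dfe992, 24f4a5c, 558a1fc, 85c256b, 85d49b3, 8e7330b, dff3a86, fb2150a}.
dff3a86 is among them, so fast-forward is possible.

Yes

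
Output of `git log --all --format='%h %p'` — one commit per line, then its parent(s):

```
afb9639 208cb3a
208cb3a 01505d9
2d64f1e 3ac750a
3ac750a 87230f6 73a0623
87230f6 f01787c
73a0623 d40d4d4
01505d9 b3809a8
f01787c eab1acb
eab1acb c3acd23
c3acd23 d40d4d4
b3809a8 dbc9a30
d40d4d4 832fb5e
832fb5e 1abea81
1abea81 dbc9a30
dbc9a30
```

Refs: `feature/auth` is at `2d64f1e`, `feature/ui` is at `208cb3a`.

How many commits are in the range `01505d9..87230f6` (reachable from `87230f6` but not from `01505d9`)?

Reachable from 87230f6: {1abea81, 832fb5e, 87230f6, c3acd23, d40d4d4, dbc9a30, eab1acb, f01787c}.
Reachable from 01505d9: {01505d9, b3809a8, dbc9a30}.
In 87230f6's history but not 01505d9's: {1abea81, 832fb5e, 87230f6, c3acd23, d40d4d4, eab1acb, f01787c} — 7 commits.

7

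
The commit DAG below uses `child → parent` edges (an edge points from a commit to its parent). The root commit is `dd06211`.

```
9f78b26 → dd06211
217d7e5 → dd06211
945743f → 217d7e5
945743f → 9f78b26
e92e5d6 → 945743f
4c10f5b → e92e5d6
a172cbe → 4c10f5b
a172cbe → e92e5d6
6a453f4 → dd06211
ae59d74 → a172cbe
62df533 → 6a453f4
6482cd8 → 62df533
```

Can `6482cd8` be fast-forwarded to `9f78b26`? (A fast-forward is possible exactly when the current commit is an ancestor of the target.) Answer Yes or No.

A fast-forward from 6482cd8 to 9f78b26 is possible iff 6482cd8 is an ancestor of 9f78b26.
Ancestors of 9f78b26: {9f78b26, dd06211}.
6482cd8 is not among them, so fast-forward is not possible.

No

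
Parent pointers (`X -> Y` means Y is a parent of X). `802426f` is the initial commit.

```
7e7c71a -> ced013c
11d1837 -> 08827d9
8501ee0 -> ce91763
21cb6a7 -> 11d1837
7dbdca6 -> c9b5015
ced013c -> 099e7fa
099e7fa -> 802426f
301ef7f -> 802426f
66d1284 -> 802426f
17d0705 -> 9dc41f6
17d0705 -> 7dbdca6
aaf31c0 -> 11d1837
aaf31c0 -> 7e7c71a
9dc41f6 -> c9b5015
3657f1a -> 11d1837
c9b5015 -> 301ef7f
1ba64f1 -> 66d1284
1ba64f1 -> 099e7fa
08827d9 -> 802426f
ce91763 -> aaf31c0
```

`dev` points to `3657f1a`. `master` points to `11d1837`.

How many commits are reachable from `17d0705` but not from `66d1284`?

5

Reachable from 17d0705: {17d0705, 301ef7f, 7dbdca6, 802426f, 9dc41f6, c9b5015}.
Reachable from 66d1284: {66d1284, 802426f}.
In 17d0705's history but not 66d1284's: {17d0705, 301ef7f, 7dbdca6, 9dc41f6, c9b5015} — 5 commits.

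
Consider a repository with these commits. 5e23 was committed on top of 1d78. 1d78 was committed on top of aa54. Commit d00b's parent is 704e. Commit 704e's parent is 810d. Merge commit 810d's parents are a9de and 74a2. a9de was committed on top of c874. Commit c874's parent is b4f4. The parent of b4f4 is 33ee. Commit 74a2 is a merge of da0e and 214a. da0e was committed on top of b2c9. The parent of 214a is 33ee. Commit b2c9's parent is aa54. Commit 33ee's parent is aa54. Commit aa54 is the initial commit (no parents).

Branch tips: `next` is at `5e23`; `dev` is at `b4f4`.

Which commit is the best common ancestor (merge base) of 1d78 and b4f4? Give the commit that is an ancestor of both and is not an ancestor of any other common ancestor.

aa54

Ancestors of 1d78: {1d78, aa54}.
Ancestors of b4f4: {33ee, aa54, b4f4}.
Common ancestors: {aa54}.
The only common ancestor is aa54, so it is the merge base.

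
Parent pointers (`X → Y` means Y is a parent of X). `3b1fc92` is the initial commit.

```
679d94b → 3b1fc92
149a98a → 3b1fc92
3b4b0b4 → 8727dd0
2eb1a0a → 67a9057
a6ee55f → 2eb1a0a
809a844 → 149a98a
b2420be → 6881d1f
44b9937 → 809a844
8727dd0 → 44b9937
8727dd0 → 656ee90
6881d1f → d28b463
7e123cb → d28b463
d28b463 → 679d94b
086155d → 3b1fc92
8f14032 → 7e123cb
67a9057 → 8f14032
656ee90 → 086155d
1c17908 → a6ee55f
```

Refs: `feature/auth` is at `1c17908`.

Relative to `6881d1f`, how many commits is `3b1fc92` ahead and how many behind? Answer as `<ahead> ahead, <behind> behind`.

0 ahead, 3 behind

Reachable from 3b1fc92: {3b1fc92}.
Reachable from 6881d1f: {3b1fc92, 679d94b, 6881d1f, d28b463}.
Only in 3b1fc92's history (ahead): {} — 0.
Only in 6881d1f's history (behind): {679d94b, 6881d1f, d28b463} — 3.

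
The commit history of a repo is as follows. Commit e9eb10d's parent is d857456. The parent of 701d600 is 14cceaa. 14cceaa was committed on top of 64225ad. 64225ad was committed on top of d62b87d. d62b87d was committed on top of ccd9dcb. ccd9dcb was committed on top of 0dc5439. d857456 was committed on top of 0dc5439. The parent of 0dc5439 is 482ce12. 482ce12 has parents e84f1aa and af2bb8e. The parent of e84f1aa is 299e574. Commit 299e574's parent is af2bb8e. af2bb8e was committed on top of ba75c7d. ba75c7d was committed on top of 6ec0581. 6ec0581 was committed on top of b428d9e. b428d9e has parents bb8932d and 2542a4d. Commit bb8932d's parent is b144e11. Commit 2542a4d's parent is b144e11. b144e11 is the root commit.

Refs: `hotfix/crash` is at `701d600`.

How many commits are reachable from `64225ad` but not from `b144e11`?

13

Reachable from 64225ad: {0dc5439, 2542a4d, 299e574, 482ce12, 64225ad, 6ec0581, af2bb8e, b144e11, b428d9e, ba75c7d, bb8932d, ccd9dcb, d62b87d, e84f1aa}.
Reachable from b144e11: {b144e11}.
In 64225ad's history but not b144e11's: {0dc5439, 2542a4d, 299e574, 482ce12, 64225ad, 6ec0581, af2bb8e, b428d9e, ba75c7d, bb8932d, ccd9dcb, d62b87d, e84f1aa} — 13 commits.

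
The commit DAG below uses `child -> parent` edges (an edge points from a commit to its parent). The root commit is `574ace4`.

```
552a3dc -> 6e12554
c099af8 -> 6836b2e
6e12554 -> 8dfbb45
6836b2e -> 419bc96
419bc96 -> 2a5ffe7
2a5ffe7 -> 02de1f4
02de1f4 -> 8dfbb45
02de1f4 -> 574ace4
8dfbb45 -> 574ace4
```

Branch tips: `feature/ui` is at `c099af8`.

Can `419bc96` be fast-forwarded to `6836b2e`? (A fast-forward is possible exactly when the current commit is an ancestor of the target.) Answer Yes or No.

Yes

A fast-forward from 419bc96 to 6836b2e is possible iff 419bc96 is an ancestor of 6836b2e.
Ancestors of 6836b2e: {02de1f4, 2a5ffe7, 419bc96, 574ace4, 6836b2e, 8dfbb45}.
419bc96 is among them, so fast-forward is possible.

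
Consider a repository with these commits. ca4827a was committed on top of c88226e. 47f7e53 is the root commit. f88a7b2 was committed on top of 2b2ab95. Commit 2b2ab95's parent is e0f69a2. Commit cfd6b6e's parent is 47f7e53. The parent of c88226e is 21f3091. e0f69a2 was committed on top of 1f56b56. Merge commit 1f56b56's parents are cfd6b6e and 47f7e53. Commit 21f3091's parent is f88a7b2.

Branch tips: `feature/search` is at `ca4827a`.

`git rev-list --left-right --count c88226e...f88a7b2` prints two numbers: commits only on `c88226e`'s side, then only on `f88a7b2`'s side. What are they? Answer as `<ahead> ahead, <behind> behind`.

Reachable from c88226e: {1f56b56, 21f3091, 2b2ab95, 47f7e53, c88226e, cfd6b6e, e0f69a2, f88a7b2}.
Reachable from f88a7b2: {1f56b56, 2b2ab95, 47f7e53, cfd6b6e, e0f69a2, f88a7b2}.
Only in c88226e's history (ahead): {21f3091, c88226e} — 2.
Only in f88a7b2's history (behind): {} — 0.

2 ahead, 0 behind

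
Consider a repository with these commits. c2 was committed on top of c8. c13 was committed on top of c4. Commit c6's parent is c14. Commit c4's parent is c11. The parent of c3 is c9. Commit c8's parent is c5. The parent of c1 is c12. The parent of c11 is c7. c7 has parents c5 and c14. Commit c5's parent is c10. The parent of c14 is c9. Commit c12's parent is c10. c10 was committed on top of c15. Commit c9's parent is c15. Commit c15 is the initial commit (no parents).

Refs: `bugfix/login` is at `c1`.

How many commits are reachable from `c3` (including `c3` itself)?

3

Walking parent pointers from c3: reachable set = {c15, c3, c9}.
That is 3 commits.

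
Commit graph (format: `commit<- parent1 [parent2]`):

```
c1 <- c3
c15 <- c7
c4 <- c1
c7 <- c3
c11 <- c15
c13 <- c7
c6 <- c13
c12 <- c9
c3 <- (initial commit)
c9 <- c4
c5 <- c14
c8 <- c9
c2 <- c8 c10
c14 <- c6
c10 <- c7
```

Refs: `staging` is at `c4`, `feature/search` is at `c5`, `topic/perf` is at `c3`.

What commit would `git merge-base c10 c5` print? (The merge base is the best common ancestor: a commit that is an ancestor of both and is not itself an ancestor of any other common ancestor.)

c7

Ancestors of c10: {c10, c3, c7}.
Ancestors of c5: {c13, c14, c3, c5, c6, c7}.
Common ancestors: {c3, c7}.
Among these, c7 is not an ancestor of any other common ancestor — it is the merge base.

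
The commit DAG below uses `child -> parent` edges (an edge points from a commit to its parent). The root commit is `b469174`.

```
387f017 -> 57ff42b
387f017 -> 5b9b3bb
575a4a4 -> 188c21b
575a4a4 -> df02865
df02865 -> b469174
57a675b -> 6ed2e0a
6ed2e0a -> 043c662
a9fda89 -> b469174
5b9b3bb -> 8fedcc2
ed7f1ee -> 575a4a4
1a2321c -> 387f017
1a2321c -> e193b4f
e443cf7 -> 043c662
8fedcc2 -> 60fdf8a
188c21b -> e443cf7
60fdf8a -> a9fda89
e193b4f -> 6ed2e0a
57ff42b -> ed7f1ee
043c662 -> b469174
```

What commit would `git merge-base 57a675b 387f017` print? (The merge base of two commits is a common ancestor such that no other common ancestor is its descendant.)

Ancestors of 57a675b: {043c662, 57a675b, 6ed2e0a, b469174}.
Ancestors of 387f017: {043c662, 188c21b, 387f017, 575a4a4, 57ff42b, 5b9b3bb, 60fdf8a, 8fedcc2, a9fda89, b469174, df02865, e443cf7, ed7f1ee}.
Common ancestors: {043c662, b469174}.
Among these, 043c662 is not an ancestor of any other common ancestor — it is the merge base.

043c662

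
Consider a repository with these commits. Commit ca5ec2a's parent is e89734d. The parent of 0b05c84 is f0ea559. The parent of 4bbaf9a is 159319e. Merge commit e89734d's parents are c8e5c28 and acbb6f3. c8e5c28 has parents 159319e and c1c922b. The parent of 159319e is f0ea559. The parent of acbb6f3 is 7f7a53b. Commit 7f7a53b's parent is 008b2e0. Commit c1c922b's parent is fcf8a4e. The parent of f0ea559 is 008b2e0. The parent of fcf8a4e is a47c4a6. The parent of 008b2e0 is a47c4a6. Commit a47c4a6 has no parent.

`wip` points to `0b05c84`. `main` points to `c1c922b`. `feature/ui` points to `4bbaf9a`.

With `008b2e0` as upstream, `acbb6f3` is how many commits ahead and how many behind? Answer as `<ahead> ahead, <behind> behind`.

Reachable from acbb6f3: {008b2e0, 7f7a53b, a47c4a6, acbb6f3}.
Reachable from 008b2e0: {008b2e0, a47c4a6}.
Only in acbb6f3's history (ahead): {7f7a53b, acbb6f3} — 2.
Only in 008b2e0's history (behind): {} — 0.

2 ahead, 0 behind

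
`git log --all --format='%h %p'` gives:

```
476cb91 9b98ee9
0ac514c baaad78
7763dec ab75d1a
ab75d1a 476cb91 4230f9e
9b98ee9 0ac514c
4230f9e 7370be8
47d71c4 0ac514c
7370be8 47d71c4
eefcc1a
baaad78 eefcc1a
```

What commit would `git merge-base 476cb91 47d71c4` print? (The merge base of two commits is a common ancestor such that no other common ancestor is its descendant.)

0ac514c

Ancestors of 476cb91: {0ac514c, 476cb91, 9b98ee9, baaad78, eefcc1a}.
Ancestors of 47d71c4: {0ac514c, 47d71c4, baaad78, eefcc1a}.
Common ancestors: {0ac514c, baaad78, eefcc1a}.
Among these, 0ac514c is not an ancestor of any other common ancestor — it is the merge base.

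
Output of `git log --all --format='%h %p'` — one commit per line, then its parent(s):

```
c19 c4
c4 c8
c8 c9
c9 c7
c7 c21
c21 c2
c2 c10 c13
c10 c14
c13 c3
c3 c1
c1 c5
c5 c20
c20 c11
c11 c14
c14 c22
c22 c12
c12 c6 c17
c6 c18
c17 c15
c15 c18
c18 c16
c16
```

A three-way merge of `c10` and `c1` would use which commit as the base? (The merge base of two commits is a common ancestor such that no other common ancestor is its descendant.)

c14

Ancestors of c10: {c10, c12, c14, c15, c16, c17, c18, c22, c6}.
Ancestors of c1: {c1, c11, c12, c14, c15, c16, c17, c18, c20, c22, c5, c6}.
Common ancestors: {c12, c14, c15, c16, c17, c18, c22, c6}.
Among these, c14 is not an ancestor of any other common ancestor — it is the merge base.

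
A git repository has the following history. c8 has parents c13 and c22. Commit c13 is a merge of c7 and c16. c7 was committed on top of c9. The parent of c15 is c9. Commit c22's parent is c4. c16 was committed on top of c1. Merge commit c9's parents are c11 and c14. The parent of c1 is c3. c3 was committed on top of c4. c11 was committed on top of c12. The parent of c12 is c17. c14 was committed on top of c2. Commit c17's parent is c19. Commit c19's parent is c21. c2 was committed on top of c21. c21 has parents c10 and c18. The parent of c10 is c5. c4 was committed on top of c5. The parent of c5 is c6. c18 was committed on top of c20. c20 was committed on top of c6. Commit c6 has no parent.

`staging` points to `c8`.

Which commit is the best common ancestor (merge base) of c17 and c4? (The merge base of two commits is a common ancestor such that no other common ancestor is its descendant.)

Ancestors of c17: {c10, c17, c18, c19, c20, c21, c5, c6}.
Ancestors of c4: {c4, c5, c6}.
Common ancestors: {c5, c6}.
Among these, c5 is not an ancestor of any other common ancestor — it is the merge base.

c5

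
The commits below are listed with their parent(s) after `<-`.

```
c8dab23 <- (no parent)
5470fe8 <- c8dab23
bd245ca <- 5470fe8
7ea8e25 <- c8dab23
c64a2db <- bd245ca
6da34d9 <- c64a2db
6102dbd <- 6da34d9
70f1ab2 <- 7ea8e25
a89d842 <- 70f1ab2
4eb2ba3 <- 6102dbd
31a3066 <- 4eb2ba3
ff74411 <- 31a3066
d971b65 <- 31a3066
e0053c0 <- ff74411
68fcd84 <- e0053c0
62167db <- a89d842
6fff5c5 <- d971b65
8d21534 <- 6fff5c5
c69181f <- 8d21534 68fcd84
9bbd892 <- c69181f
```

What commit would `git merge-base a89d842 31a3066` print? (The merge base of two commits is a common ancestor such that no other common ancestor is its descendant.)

c8dab23

Ancestors of a89d842: {70f1ab2, 7ea8e25, a89d842, c8dab23}.
Ancestors of 31a3066: {31a3066, 4eb2ba3, 5470fe8, 6102dbd, 6da34d9, bd245ca, c64a2db, c8dab23}.
Common ancestors: {c8dab23}.
The only common ancestor is c8dab23, so it is the merge base.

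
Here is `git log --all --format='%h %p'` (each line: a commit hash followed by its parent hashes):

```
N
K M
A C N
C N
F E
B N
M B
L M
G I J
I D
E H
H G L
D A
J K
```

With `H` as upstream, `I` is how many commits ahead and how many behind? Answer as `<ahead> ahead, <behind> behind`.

Reachable from I: {A, C, D, I, N}.
Reachable from H: {A, B, C, D, G, H, I, J, K, L, M, N}.
Only in I's history (ahead): {} — 0.
Only in H's history (behind): {B, G, H, J, K, L, M} — 7.

0 ahead, 7 behind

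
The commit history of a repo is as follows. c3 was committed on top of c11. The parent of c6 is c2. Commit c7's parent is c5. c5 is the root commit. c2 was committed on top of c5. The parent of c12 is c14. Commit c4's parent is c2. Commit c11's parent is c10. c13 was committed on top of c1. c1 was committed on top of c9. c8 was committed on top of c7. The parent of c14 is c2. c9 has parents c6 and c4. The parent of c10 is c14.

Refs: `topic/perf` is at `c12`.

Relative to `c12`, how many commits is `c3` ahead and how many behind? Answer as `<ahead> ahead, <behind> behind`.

Reachable from c3: {c10, c11, c14, c2, c3, c5}.
Reachable from c12: {c12, c14, c2, c5}.
Only in c3's history (ahead): {c10, c11, c3} — 3.
Only in c12's history (behind): {c12} — 1.

3 ahead, 1 behind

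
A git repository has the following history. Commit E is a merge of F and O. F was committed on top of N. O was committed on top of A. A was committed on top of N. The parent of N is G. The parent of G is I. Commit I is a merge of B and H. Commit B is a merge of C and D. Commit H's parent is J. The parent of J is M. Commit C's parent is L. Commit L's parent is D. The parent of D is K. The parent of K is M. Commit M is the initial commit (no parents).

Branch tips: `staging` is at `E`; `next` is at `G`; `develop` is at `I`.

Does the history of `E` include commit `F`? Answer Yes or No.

Yes

Ancestors of E (commits reachable by following parents): {A, B, C, D, E, F, G, H, I, J, K, L, M, N, O}.
F is in that set, so it is an ancestor of E.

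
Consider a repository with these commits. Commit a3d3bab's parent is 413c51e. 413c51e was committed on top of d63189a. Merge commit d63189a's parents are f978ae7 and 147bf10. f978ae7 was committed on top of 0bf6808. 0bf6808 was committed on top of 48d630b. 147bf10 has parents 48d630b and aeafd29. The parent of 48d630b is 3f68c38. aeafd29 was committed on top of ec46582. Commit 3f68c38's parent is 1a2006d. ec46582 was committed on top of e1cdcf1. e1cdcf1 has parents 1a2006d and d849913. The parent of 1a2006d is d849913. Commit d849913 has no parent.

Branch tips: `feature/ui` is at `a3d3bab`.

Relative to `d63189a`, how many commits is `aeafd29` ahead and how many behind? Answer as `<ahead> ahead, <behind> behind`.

Reachable from aeafd29: {1a2006d, aeafd29, d849913, e1cdcf1, ec46582}.
Reachable from d63189a: {0bf6808, 147bf10, 1a2006d, 3f68c38, 48d630b, aeafd29, d63189a, d849913, e1cdcf1, ec46582, f978ae7}.
Only in aeafd29's history (ahead): {} — 0.
Only in d63189a's history (behind): {0bf6808, 147bf10, 3f68c38, 48d630b, d63189a, f978ae7} — 6.

0 ahead, 6 behind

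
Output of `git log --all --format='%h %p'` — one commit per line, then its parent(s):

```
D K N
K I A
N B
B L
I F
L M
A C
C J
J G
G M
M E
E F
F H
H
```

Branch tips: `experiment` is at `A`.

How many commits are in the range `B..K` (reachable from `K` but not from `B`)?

Reachable from K: {A, C, E, F, G, H, I, J, K, M}.
Reachable from B: {B, E, F, H, L, M}.
In K's history but not B's: {A, C, G, I, J, K} — 6 commits.

6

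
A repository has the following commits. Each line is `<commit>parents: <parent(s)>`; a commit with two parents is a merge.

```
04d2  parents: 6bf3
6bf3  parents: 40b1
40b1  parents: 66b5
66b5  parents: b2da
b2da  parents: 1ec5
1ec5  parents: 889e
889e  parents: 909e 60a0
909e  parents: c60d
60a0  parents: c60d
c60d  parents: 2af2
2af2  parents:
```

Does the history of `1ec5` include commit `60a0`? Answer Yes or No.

Yes

Ancestors of 1ec5 (commits reachable by following parents): {1ec5, 2af2, 60a0, 889e, 909e, c60d}.
60a0 is in that set, so it is an ancestor of 1ec5.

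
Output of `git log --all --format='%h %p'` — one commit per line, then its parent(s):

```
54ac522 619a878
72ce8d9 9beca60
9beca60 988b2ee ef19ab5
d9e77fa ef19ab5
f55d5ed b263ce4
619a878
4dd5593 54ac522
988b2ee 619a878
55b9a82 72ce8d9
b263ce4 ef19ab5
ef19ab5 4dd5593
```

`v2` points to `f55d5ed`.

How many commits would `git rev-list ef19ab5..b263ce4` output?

1

Reachable from b263ce4: {4dd5593, 54ac522, 619a878, b263ce4, ef19ab5}.
Reachable from ef19ab5: {4dd5593, 54ac522, 619a878, ef19ab5}.
In b263ce4's history but not ef19ab5's: {b263ce4} — 1 commit.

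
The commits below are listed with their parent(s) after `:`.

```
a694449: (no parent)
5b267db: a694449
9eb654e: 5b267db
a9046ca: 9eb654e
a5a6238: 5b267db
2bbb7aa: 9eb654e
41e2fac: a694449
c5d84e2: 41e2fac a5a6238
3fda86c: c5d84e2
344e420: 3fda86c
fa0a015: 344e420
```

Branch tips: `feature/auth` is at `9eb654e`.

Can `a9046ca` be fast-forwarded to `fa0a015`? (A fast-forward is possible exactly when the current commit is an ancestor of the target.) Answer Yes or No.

No

A fast-forward from a9046ca to fa0a015 is possible iff a9046ca is an ancestor of fa0a015.
Ancestors of fa0a015: {344e420, 3fda86c, 41e2fac, 5b267db, a5a6238, a694449, c5d84e2, fa0a015}.
a9046ca is not among them, so fast-forward is not possible.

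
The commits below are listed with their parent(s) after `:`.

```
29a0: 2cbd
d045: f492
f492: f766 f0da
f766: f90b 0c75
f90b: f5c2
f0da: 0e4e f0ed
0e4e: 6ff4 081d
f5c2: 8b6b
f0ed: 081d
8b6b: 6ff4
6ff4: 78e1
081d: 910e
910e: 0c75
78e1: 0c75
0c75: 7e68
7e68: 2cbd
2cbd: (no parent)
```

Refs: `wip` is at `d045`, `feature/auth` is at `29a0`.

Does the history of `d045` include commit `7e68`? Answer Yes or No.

Ancestors of d045 (commits reachable by following parents): {081d, 0c75, 0e4e, 2cbd, 6ff4, 78e1, 7e68, 8b6b, 910e, d045, f0da, f0ed, f492, f5c2, f766, f90b}.
7e68 is in that set, so it is an ancestor of d045.

Yes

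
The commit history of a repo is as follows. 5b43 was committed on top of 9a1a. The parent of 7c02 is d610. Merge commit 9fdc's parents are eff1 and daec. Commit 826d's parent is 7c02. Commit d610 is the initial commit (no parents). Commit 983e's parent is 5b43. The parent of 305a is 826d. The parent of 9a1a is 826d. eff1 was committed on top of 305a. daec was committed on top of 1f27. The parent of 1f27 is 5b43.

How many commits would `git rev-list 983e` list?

6

Walking parent pointers from 983e: reachable set = {5b43, 7c02, 826d, 983e, 9a1a, d610}.
That is 6 commits.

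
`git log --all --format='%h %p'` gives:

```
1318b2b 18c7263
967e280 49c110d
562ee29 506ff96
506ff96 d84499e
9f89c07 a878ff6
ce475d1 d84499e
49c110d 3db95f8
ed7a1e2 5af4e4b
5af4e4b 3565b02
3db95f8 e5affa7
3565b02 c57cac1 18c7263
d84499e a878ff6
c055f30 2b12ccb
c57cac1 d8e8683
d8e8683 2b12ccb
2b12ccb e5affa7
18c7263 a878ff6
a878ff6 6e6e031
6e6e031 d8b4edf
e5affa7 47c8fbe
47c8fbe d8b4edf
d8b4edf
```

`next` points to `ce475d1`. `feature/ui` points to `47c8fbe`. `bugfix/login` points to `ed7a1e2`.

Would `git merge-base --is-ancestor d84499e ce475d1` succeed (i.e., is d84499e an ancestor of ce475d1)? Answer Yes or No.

Yes

Ancestors of ce475d1 (commits reachable by following parents): {6e6e031, a878ff6, ce475d1, d84499e, d8b4edf}.
d84499e is in that set, so it is an ancestor of ce475d1.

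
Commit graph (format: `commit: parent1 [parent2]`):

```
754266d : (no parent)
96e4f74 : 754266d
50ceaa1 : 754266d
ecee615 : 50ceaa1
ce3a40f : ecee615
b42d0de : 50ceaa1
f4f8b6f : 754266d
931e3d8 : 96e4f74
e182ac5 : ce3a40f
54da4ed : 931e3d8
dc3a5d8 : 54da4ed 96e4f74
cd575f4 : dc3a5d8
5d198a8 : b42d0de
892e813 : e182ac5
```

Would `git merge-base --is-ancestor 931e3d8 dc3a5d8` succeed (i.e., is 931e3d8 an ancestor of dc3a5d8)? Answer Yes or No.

Yes

Ancestors of dc3a5d8 (commits reachable by following parents): {54da4ed, 754266d, 931e3d8, 96e4f74, dc3a5d8}.
931e3d8 is in that set, so it is an ancestor of dc3a5d8.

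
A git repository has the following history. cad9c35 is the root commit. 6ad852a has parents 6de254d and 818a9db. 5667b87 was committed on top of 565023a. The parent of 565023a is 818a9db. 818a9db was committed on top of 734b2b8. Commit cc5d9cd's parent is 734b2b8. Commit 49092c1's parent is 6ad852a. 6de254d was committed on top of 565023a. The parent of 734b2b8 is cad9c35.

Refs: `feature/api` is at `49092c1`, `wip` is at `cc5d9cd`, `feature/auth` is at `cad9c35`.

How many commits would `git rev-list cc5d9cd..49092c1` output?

5

Reachable from 49092c1: {49092c1, 565023a, 6ad852a, 6de254d, 734b2b8, 818a9db, cad9c35}.
Reachable from cc5d9cd: {734b2b8, cad9c35, cc5d9cd}.
In 49092c1's history but not cc5d9cd's: {49092c1, 565023a, 6ad852a, 6de254d, 818a9db} — 5 commits.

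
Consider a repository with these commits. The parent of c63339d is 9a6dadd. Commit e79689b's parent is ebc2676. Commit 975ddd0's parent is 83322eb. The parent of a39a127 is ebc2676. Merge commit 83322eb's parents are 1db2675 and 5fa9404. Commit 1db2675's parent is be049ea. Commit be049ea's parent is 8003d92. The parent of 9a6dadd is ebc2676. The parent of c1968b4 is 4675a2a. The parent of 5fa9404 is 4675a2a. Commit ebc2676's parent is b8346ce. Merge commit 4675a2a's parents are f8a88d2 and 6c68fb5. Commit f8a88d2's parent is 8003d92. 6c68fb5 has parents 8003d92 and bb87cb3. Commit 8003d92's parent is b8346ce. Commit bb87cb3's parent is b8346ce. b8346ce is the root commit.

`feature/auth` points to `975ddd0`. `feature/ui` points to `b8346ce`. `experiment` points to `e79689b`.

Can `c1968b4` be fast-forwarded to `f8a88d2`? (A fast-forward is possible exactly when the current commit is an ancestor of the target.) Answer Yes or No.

No

A fast-forward from c1968b4 to f8a88d2 is possible iff c1968b4 is an ancestor of f8a88d2.
Ancestors of f8a88d2: {8003d92, b8346ce, f8a88d2}.
c1968b4 is not among them, so fast-forward is not possible.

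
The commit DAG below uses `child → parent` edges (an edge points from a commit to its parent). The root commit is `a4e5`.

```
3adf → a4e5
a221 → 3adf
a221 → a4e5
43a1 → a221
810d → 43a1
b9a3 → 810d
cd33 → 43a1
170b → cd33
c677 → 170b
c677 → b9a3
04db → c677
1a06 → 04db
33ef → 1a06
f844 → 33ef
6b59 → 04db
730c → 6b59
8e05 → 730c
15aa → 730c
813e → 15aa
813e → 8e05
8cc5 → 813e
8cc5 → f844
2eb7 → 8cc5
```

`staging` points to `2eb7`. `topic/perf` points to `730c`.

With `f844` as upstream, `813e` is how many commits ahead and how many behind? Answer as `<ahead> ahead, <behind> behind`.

5 ahead, 3 behind

Reachable from 813e: {04db, 15aa, 170b, 3adf, 43a1, 6b59, 730c, 810d, 813e, 8e05, a221, a4e5, b9a3, c677, cd33}.
Reachable from f844: {04db, 170b, 1a06, 33ef, 3adf, 43a1, 810d, a221, a4e5, b9a3, c677, cd33, f844}.
Only in 813e's history (ahead): {15aa, 6b59, 730c, 813e, 8e05} — 5.
Only in f844's history (behind): {1a06, 33ef, f844} — 3.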